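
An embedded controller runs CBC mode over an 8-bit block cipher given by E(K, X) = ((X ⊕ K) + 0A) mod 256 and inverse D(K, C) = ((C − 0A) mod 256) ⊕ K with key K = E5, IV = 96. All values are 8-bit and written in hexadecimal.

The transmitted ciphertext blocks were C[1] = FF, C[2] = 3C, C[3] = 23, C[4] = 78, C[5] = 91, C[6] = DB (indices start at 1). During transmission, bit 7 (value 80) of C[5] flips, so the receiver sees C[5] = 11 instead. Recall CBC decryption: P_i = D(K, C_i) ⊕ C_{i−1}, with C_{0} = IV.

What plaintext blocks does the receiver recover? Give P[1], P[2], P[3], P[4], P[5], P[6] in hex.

P[1] = 86, P[2] = 28, P[3] = C0, P[4] = A8, P[5] = 9A, P[6] = 25

Only C[5] changed, to 11. In CBC, a change in C_i garbles P_i and flips the same bit in P_{i+1}. Decrypting the received ciphertext:
P[1]: D(K, FF) = 10; 10 ⊕ 96 = 86.
P[2]: D(K, 3C) = D7; D7 ⊕ FF = 28.
P[3]: D(K, 23) = FC; FC ⊕ 3C = C0.
P[4]: D(K, 78) = 8B; 8B ⊕ 23 = A8.
P[5]: D(K, 11) = E2; E2 ⊕ 78 = 9A.
P[6]: D(K, DB) = 34; 34 ⊕ 11 = 25.
Blocks that differ from the original plaintext: P[5], P[6].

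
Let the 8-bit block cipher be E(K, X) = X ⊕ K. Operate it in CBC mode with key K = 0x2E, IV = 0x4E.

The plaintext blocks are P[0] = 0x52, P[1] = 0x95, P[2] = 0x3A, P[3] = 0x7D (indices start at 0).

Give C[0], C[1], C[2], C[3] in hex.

C[0] = 0x32, C[1] = 0x89, C[2] = 0x9D, C[3] = 0xCE

CBC encryption: C_i = E(K, P_i ⊕ C_{i−1}), with C_{−1} = IV.
C[0]: P[0] ⊕ 0x4E = 0x1C; E(K, 0x1C) = 0x32.
C[1]: P[1] ⊕ 0x32 = 0xA7; E(K, 0xA7) = 0x89.
C[2]: P[2] ⊕ 0x89 = 0xB3; E(K, 0xB3) = 0x9D.
C[3]: P[3] ⊕ 0x9D = 0xE0; E(K, 0xE0) = 0xCE.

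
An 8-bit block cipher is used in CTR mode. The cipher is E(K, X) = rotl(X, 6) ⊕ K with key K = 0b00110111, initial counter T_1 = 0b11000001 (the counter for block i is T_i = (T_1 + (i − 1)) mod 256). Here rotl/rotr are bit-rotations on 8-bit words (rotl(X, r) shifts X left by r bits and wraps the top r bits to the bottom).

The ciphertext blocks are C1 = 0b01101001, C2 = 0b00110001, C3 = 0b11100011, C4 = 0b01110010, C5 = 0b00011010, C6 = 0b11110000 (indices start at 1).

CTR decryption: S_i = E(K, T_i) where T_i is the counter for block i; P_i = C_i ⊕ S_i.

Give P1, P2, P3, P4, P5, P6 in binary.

P1: T = 0b11000001, S = E(K, T) = 0b01000111; 0b01101001 ⊕ 0b01000111 = 0b00101110.
P2: T = 0b11000010, S = E(K, T) = 0b10000111; 0b00110001 ⊕ 0b10000111 = 0b10110110.
P3: T = 0b11000011, S = E(K, T) = 0b11000111; 0b11100011 ⊕ 0b11000111 = 0b00100100.
P4: T = 0b11000100, S = E(K, T) = 0b00000110; 0b01110010 ⊕ 0b00000110 = 0b01110100.
P5: T = 0b11000101, S = E(K, T) = 0b01000110; 0b00011010 ⊕ 0b01000110 = 0b01011100.
P6: T = 0b11000110, S = E(K, T) = 0b10000110; 0b11110000 ⊕ 0b10000110 = 0b01110110.

P1 = 0b00101110, P2 = 0b10110110, P3 = 0b00100100, P4 = 0b01110100, P5 = 0b01011100, P6 = 0b01110110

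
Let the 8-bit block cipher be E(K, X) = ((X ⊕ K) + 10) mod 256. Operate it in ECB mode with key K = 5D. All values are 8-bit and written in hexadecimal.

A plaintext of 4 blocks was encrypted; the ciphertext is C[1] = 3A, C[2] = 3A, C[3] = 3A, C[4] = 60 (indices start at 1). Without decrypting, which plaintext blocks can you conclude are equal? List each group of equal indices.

P[1] = P[2] = P[3]

ECB encrypts each block independently with the same key, so equal ciphertext blocks imply equal plaintext blocks.
C[1] = C[2] = C[3] = 3A, so P[1] = P[2] = P[3].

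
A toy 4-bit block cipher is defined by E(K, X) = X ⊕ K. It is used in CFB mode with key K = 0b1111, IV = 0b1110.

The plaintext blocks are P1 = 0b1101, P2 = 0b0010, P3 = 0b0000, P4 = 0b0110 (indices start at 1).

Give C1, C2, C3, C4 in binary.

C1 = 0b1100, C2 = 0b0001, C3 = 0b1110, C4 = 0b0111

CFB encryption: C_i = P_i ⊕ E(K, C_{i−1}), with C_{0} = IV.
C1: E(K, 0b1110) = 0b0001; 0b1101 ⊕ 0b0001 = 0b1100.
C2: E(K, 0b1100) = 0b0011; 0b0010 ⊕ 0b0011 = 0b0001.
C3: E(K, 0b0001) = 0b1110; 0b0000 ⊕ 0b1110 = 0b1110.
C4: E(K, 0b1110) = 0b0001; 0b0110 ⊕ 0b0001 = 0b0111.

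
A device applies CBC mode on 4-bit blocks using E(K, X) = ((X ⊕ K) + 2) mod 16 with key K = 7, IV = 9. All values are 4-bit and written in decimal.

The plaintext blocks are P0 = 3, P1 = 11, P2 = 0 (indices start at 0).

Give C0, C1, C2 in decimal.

C0 = 15, C1 = 5, C2 = 4

CBC encryption: C_i = E(K, P_i ⊕ C_{i−1}), with C_{−1} = IV.
C0: P0 ⊕ 9 = 10; E(K, 10) = 15.
C1: P1 ⊕ 15 = 4; E(K, 4) = 5.
C2: P2 ⊕ 5 = 5; E(K, 5) = 4.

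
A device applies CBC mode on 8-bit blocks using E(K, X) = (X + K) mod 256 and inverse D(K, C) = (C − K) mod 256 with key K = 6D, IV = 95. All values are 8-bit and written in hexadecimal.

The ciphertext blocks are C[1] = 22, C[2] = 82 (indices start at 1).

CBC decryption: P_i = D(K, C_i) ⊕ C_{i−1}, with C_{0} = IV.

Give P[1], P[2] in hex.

P[1] = 20, P[2] = 37

P[1]: D(K, 22) = B5; B5 ⊕ 95 = 20.
P[2]: D(K, 82) = 15; 15 ⊕ 22 = 37.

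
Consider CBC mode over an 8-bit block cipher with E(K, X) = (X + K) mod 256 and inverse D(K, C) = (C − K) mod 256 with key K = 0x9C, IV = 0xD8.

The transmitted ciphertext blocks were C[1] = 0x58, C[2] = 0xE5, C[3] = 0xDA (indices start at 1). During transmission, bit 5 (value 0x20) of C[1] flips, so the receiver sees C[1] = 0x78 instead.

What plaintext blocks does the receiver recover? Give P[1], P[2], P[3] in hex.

CBC decryption: P_i = D(K, C_i) ⊕ C_{i−1}, with C_{0} = IV.
Only C[1] changed, to 0x78. In CBC, a change in C_i garbles P_i and flips the same bit in P_{i+1}. Decrypting the received ciphertext:
P[1]: D(K, 0x78) = 0xDC; 0xDC ⊕ 0xD8 = 0x04.
P[2]: D(K, 0xE5) = 0x49; 0x49 ⊕ 0x78 = 0x31.
P[3]: D(K, 0xDA) = 0x3E; 0x3E ⊕ 0xE5 = 0xDB.
Blocks that differ from the original plaintext: P[1], P[2].

P[1] = 0x04, P[2] = 0x31, P[3] = 0xDB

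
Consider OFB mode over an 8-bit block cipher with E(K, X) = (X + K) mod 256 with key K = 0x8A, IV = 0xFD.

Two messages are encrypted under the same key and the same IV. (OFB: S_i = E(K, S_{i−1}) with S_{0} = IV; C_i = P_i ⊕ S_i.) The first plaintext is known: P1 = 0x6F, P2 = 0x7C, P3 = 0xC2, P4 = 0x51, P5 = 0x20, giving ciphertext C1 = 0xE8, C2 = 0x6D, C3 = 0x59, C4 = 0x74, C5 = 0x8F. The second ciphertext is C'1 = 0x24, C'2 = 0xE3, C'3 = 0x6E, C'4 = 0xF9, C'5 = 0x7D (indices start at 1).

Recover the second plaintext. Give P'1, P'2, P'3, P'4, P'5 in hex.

P'1 = 0xA3, P'2 = 0xF2, P'3 = 0xF5, P'4 = 0xDC, P'5 = 0xD2

In OFB with a reused IV, both messages share the same keystream S_i, so C_i ⊕ C'_i = P_i ⊕ P'_i and thus P'_i = P_i ⊕ C_i ⊕ C'_i.
P'1: 0x6F ⊕ 0xE8 ⊕ 0x24 = 0xA3.
P'2: 0x7C ⊕ 0x6D ⊕ 0xE3 = 0xF2.
P'3: 0xC2 ⊕ 0x59 ⊕ 0x6E = 0xF5.
P'4: 0x51 ⊕ 0x74 ⊕ 0xF9 = 0xDC.
P'5: 0x20 ⊕ 0x8F ⊕ 0x7D = 0xD2.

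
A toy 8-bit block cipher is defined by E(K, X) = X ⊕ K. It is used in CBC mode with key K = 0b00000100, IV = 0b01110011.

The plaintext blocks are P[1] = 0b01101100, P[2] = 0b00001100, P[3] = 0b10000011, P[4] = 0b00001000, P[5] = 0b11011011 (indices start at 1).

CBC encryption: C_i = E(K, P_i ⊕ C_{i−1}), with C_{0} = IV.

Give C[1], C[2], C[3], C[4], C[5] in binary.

C[1]: P[1] ⊕ 0b01110011 = 0b00011111; E(K, 0b00011111) = 0b00011011.
C[2]: P[2] ⊕ 0b00011011 = 0b00010111; E(K, 0b00010111) = 0b00010011.
C[3]: P[3] ⊕ 0b00010011 = 0b10010000; E(K, 0b10010000) = 0b10010100.
C[4]: P[4] ⊕ 0b10010100 = 0b10011100; E(K, 0b10011100) = 0b10011000.
C[5]: P[5] ⊕ 0b10011000 = 0b01000011; E(K, 0b01000011) = 0b01000111.

C[1] = 0b00011011, C[2] = 0b00010011, C[3] = 0b10010100, C[4] = 0b10011000, C[5] = 0b01000111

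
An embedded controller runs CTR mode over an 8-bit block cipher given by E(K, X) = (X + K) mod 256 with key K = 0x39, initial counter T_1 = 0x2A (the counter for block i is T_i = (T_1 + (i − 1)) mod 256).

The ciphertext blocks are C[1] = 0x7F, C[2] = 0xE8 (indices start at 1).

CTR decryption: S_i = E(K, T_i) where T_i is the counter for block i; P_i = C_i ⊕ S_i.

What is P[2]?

P[2]: T = 0x2B, S = E(K, T) = 0x64; 0xE8 ⊕ 0x64 = 0x8C.

P[2] = 0x8C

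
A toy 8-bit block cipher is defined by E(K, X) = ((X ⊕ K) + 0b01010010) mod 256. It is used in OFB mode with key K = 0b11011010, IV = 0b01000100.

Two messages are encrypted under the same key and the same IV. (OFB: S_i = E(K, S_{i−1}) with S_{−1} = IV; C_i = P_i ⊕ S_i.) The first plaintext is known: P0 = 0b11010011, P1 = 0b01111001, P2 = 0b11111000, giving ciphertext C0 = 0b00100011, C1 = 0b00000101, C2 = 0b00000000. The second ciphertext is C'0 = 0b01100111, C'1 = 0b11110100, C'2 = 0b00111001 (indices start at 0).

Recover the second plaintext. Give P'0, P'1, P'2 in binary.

P'0 = 0b10010111, P'1 = 0b10001000, P'2 = 0b11000001

In OFB with a reused IV, both messages share the same keystream S_i, so C_i ⊕ C'_i = P_i ⊕ P'_i and thus P'_i = P_i ⊕ C_i ⊕ C'_i.
P'0: 0b11010011 ⊕ 0b00100011 ⊕ 0b01100111 = 0b10010111.
P'1: 0b01111001 ⊕ 0b00000101 ⊕ 0b11110100 = 0b10001000.
P'2: 0b11111000 ⊕ 0b00000000 ⊕ 0b00111001 = 0b11000001.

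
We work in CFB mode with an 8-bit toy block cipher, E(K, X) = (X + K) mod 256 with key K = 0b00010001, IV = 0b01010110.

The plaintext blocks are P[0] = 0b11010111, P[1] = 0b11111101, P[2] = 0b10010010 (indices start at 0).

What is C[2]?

CFB encryption: C_i = P_i ⊕ E(K, C_{i−1}), with C_{−1} = IV.
C[0]: E(K, 0b01010110) = 0b01100111; 0b11010111 ⊕ 0b01100111 = 0b10110000.
C[1]: E(K, 0b10110000) = 0b11000001; 0b11111101 ⊕ 0b11000001 = 0b00111100.
C[2]: E(K, 0b00111100) = 0b01001101; 0b10010010 ⊕ 0b01001101 = 0b11011111.

C[2] = 0b11011111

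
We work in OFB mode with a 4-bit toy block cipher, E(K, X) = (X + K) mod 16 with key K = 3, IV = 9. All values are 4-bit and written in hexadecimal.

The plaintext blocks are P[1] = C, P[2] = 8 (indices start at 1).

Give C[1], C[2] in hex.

C[1] = 0, C[2] = 7

OFB encryption: S_i = E(K, S_{i−1}) with S_{0} = IV; C_i = P_i ⊕ S_i.
C[1]: S = E(K, 9) = C; C ⊕ C = 0.
C[2]: S = E(K, C) = F; 8 ⊕ F = 7.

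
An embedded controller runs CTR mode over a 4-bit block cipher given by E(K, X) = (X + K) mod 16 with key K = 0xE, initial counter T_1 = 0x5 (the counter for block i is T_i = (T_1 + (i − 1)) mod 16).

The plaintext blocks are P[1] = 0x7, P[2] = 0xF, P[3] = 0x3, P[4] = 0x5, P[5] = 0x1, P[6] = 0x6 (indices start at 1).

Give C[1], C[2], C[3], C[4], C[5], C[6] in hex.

C[1] = 0x4, C[2] = 0xB, C[3] = 0x6, C[4] = 0x3, C[5] = 0x6, C[6] = 0xE

CTR encryption: S_i = E(K, T_i) where T_i is the counter for block i; C_i = P_i ⊕ S_i.
C[1]: T = 0x5, S = E(K, T) = 0x3; 0x7 ⊕ 0x3 = 0x4.
C[2]: T = 0x6, S = E(K, T) = 0x4; 0xF ⊕ 0x4 = 0xB.
C[3]: T = 0x7, S = E(K, T) = 0x5; 0x3 ⊕ 0x5 = 0x6.
C[4]: T = 0x8, S = E(K, T) = 0x6; 0x5 ⊕ 0x6 = 0x3.
C[5]: T = 0x9, S = E(K, T) = 0x7; 0x1 ⊕ 0x7 = 0x6.
C[6]: T = 0xA, S = E(K, T) = 0x8; 0x6 ⊕ 0x8 = 0xE.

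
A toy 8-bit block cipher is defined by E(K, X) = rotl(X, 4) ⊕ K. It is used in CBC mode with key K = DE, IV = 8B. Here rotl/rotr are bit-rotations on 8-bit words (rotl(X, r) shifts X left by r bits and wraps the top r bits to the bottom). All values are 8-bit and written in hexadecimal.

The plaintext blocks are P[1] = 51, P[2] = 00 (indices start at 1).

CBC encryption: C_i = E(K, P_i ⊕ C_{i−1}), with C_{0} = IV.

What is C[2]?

C[1]: P[1] ⊕ 8B = DA; E(K, DA) = 73.
C[2]: P[2] ⊕ 73 = 73; E(K, 73) = E9.

C[2] = E9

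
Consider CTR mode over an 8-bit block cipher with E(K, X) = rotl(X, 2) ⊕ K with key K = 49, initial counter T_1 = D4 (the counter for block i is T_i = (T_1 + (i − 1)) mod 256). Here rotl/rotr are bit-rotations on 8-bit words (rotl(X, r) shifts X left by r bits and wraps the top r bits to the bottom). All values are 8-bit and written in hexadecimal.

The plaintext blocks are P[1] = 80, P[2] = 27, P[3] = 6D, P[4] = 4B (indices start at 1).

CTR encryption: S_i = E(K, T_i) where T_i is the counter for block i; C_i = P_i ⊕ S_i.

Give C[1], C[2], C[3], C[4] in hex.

C[1] = 9A, C[2] = 39, C[3] = 7F, C[4] = 5D

C[1]: T = D4, S = E(K, T) = 1A; 80 ⊕ 1A = 9A.
C[2]: T = D5, S = E(K, T) = 1E; 27 ⊕ 1E = 39.
C[3]: T = D6, S = E(K, T) = 12; 6D ⊕ 12 = 7F.
C[4]: T = D7, S = E(K, T) = 16; 4B ⊕ 16 = 5D.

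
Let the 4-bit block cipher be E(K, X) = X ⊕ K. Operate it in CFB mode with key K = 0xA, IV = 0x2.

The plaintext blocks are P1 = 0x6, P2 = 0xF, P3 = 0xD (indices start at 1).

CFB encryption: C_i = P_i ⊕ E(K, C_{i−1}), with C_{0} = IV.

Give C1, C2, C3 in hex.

C1: E(K, 0x2) = 0x8; 0x6 ⊕ 0x8 = 0xE.
C2: E(K, 0xE) = 0x4; 0xF ⊕ 0x4 = 0xB.
C3: E(K, 0xB) = 0x1; 0xD ⊕ 0x1 = 0xC.

C1 = 0xE, C2 = 0xB, C3 = 0xC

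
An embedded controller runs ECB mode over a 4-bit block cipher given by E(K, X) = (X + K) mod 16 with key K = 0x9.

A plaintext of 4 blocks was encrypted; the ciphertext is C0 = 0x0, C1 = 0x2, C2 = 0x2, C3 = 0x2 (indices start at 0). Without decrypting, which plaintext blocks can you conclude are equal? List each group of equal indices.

ECB encrypts each block independently with the same key, so equal ciphertext blocks imply equal plaintext blocks.
C1 = C2 = C3 = 0x2, so P1 = P2 = P3.

P1 = P2 = P3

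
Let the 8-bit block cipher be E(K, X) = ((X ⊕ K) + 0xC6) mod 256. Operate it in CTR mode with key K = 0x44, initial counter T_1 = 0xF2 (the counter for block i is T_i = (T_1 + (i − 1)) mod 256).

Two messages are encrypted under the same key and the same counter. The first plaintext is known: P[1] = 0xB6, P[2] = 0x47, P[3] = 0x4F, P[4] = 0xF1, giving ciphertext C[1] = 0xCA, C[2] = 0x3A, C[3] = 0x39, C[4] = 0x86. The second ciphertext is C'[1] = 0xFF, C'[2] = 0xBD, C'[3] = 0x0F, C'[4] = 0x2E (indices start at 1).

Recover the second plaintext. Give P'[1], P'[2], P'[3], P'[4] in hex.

In CTR with a reused counter, both messages share the same keystream S_i, so C_i ⊕ C'_i = P_i ⊕ P'_i and thus P'_i = P_i ⊕ C_i ⊕ C'_i.
P'[1]: 0xB6 ⊕ 0xCA ⊕ 0xFF = 0x83.
P'[2]: 0x47 ⊕ 0x3A ⊕ 0xBD = 0xC0.
P'[3]: 0x4F ⊕ 0x39 ⊕ 0x0F = 0x79.
P'[4]: 0xF1 ⊕ 0x86 ⊕ 0x2E = 0x59.

P'[1] = 0x83, P'[2] = 0xC0, P'[3] = 0x79, P'[4] = 0x59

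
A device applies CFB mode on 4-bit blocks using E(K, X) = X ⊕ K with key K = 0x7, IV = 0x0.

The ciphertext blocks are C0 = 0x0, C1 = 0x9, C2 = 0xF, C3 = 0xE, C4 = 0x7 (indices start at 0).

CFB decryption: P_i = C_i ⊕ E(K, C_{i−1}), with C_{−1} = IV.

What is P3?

P3 = 0x6

P3: E(K, 0xF) = 0x8; 0xE ⊕ 0x8 = 0x6.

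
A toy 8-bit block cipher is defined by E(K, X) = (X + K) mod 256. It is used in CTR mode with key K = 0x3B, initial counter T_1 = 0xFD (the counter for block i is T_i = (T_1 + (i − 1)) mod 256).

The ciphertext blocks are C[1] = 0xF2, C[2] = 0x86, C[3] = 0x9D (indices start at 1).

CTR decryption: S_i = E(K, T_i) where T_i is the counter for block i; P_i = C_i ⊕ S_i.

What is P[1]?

P[1] = 0xCA

P[1]: T = 0xFD, S = E(K, T) = 0x38; 0xF2 ⊕ 0x38 = 0xCA.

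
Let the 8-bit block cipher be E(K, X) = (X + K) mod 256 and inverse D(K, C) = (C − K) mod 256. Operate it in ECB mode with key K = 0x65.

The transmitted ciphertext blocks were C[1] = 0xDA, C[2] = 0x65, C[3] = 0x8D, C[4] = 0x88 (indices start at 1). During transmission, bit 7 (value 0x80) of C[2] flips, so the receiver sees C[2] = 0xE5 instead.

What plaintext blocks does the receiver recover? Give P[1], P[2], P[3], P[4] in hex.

P[1] = 0x75, P[2] = 0x80, P[3] = 0x28, P[4] = 0x23

ECB decryption: P_i = D(K, C_i).
Only C[2] changed, to 0xE5. In ECB, a change in C_i affects only P_i. Decrypting the received ciphertext:
P[1]: D(K, 0xDA) = 0x75.
P[2]: D(K, 0xE5) = 0x80.
P[3]: D(K, 0x8D) = 0x28.
P[4]: D(K, 0x88) = 0x23.
Blocks that differ from the original plaintext: P[2].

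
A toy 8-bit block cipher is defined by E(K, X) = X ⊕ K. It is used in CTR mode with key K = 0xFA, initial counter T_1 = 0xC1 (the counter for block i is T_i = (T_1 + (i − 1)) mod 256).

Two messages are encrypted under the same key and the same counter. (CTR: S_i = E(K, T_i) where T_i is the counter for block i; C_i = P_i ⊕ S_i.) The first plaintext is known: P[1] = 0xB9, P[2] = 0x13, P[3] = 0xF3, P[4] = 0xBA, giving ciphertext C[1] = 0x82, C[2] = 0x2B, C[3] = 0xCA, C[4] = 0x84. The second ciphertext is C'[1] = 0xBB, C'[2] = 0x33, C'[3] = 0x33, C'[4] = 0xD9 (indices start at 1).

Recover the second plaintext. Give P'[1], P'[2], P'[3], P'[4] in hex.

In CTR with a reused counter, both messages share the same keystream S_i, so C_i ⊕ C'_i = P_i ⊕ P'_i and thus P'_i = P_i ⊕ C_i ⊕ C'_i.
P'[1]: 0xB9 ⊕ 0x82 ⊕ 0xBB = 0x80.
P'[2]: 0x13 ⊕ 0x2B ⊕ 0x33 = 0x0B.
P'[3]: 0xF3 ⊕ 0xCA ⊕ 0x33 = 0x0A.
P'[4]: 0xBA ⊕ 0x84 ⊕ 0xD9 = 0xE7.

P'[1] = 0x80, P'[2] = 0x0B, P'[3] = 0x0A, P'[4] = 0xE7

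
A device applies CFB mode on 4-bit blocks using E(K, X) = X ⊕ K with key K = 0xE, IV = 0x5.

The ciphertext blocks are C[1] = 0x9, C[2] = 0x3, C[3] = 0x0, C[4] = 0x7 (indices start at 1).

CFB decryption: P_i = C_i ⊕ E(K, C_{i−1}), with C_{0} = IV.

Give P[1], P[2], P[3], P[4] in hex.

P[1]: E(K, 0x5) = 0xB; 0x9 ⊕ 0xB = 0x2.
P[2]: E(K, 0x9) = 0x7; 0x3 ⊕ 0x7 = 0x4.
P[3]: E(K, 0x3) = 0xD; 0x0 ⊕ 0xD = 0xD.
P[4]: E(K, 0x0) = 0xE; 0x7 ⊕ 0xE = 0x9.

P[1] = 0x2, P[2] = 0x4, P[3] = 0xD, P[4] = 0x9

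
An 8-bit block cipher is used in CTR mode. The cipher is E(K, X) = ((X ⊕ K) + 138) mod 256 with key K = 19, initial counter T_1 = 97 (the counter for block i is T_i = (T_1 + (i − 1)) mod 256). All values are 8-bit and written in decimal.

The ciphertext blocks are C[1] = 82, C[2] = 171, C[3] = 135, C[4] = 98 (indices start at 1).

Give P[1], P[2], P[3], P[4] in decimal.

P[1] = 174, P[2] = 80, P[3] = 125, P[4] = 99

CTR decryption: S_i = E(K, T_i) where T_i is the counter for block i; P_i = C_i ⊕ S_i.
P[1]: T = 97, S = E(K, T) = 252; 82 ⊕ 252 = 174.
P[2]: T = 98, S = E(K, T) = 251; 171 ⊕ 251 = 80.
P[3]: T = 99, S = E(K, T) = 250; 135 ⊕ 250 = 125.
P[4]: T = 100, S = E(K, T) = 1; 98 ⊕ 1 = 99.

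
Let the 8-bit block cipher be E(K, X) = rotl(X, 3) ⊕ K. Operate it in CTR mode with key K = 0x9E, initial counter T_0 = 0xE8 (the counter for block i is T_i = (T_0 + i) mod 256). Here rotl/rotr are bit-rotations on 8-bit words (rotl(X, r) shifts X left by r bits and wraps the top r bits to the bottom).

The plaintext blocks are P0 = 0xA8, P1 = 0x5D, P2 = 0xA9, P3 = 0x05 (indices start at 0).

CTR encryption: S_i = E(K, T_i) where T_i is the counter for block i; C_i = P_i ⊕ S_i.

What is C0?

C0: T = 0xE8, S = E(K, T) = 0xD9; 0xA8 ⊕ 0xD9 = 0x71.

C0 = 0x71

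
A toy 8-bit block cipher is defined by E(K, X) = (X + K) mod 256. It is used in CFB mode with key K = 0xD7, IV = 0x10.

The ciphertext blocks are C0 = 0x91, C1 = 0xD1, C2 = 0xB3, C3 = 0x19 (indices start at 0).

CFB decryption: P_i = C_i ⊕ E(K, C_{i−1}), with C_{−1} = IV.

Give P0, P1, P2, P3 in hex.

P0 = 0x76, P1 = 0xB9, P2 = 0x1B, P3 = 0x93

P0: E(K, 0x10) = 0xE7; 0x91 ⊕ 0xE7 = 0x76.
P1: E(K, 0x91) = 0x68; 0xD1 ⊕ 0x68 = 0xB9.
P2: E(K, 0xD1) = 0xA8; 0xB3 ⊕ 0xA8 = 0x1B.
P3: E(K, 0xB3) = 0x8A; 0x19 ⊕ 0x8A = 0x93.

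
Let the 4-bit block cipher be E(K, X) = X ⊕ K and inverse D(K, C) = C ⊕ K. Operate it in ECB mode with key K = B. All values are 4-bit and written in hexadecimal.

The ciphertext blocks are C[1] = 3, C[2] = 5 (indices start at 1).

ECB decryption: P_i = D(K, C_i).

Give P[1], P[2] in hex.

P[1]: D(K, 3) = 8.
P[2]: D(K, 5) = E.

P[1] = 8, P[2] = E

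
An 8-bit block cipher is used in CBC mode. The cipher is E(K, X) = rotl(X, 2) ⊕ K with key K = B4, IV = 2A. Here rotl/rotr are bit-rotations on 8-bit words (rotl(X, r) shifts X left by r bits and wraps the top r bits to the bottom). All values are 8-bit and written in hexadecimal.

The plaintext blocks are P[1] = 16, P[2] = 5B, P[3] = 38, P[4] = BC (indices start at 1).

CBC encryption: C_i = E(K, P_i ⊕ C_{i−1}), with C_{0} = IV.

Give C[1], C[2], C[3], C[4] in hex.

C[1]: P[1] ⊕ 2A = 3C; E(K, 3C) = 44.
C[2]: P[2] ⊕ 44 = 1F; E(K, 1F) = C8.
C[3]: P[3] ⊕ C8 = F0; E(K, F0) = 77.
C[4]: P[4] ⊕ 77 = CB; E(K, CB) = 9B.

C[1] = 44, C[2] = C8, C[3] = 77, C[4] = 9B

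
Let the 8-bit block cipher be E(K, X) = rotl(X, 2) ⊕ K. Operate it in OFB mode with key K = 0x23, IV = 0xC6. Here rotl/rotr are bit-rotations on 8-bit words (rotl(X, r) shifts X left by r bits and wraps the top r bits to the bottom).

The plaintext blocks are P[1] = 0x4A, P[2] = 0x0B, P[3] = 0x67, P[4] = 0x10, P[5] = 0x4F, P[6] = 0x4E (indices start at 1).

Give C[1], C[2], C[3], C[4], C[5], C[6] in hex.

OFB encryption: S_i = E(K, S_{i−1}) with S_{0} = IV; C_i = P_i ⊕ S_i.
C[1]: S = E(K, 0xC6) = 0x38; 0x4A ⊕ 0x38 = 0x72.
C[2]: S = E(K, 0x38) = 0xC3; 0x0B ⊕ 0xC3 = 0xC8.
C[3]: S = E(K, 0xC3) = 0x2C; 0x67 ⊕ 0x2C = 0x4B.
C[4]: S = E(K, 0x2C) = 0x93; 0x10 ⊕ 0x93 = 0x83.
C[5]: S = E(K, 0x93) = 0x6D; 0x4F ⊕ 0x6D = 0x22.
C[6]: S = E(K, 0x6D) = 0x96; 0x4E ⊕ 0x96 = 0xD8.

C[1] = 0x72, C[2] = 0xC8, C[3] = 0x4B, C[4] = 0x83, C[5] = 0x22, C[6] = 0xD8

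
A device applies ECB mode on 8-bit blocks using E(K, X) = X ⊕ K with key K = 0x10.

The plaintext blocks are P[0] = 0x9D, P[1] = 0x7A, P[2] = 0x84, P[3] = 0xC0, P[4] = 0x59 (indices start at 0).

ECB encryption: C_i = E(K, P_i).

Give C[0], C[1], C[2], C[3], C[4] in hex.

C[0] = 0x8D, C[1] = 0x6A, C[2] = 0x94, C[3] = 0xD0, C[4] = 0x49

C[0]: E(K, 0x9D) = 0x8D.
C[1]: E(K, 0x7A) = 0x6A.
C[2]: E(K, 0x84) = 0x94.
C[3]: E(K, 0xC0) = 0xD0.
C[4]: E(K, 0x59) = 0x49.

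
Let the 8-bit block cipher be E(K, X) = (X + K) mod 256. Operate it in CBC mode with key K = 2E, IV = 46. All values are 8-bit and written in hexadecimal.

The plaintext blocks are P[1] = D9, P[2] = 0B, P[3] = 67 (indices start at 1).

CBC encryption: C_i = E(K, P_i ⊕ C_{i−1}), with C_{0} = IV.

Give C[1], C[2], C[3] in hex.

C[1]: P[1] ⊕ 46 = 9F; E(K, 9F) = CD.
C[2]: P[2] ⊕ CD = C6; E(K, C6) = F4.
C[3]: P[3] ⊕ F4 = 93; E(K, 93) = C1.

C[1] = CD, C[2] = F4, C[3] = C1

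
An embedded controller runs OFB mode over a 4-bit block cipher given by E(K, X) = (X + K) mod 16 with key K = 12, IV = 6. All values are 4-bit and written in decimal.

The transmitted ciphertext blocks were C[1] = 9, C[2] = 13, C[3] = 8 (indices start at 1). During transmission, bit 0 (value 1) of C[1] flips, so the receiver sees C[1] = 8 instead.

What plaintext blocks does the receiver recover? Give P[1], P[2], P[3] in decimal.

OFB decryption: S_i = E(K, S_{i−1}) with S_{0} = IV; P_i = C_i ⊕ S_i.
Only C[1] changed, to 8. In OFB, a change in C_i flips the same bit in P_i only; the keystream is unaffected. Decrypting the received ciphertext:
P[1]: S = E(K, 6) = 2; 8 ⊕ 2 = 10.
P[2]: S = E(K, 2) = 14; 13 ⊕ 14 = 3.
P[3]: S = E(K, 14) = 10; 8 ⊕ 10 = 2.
Blocks that differ from the original plaintext: P[1].

P[1] = 10, P[2] = 3, P[3] = 2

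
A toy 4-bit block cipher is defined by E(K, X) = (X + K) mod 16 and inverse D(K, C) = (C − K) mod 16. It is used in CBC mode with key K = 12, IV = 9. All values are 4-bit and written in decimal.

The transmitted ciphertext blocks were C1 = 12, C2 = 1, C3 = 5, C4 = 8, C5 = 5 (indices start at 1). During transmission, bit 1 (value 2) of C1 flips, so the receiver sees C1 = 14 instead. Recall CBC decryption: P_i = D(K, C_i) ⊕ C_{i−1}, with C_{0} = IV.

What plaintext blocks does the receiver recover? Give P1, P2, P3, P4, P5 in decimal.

Only C1 changed, to 14. In CBC, a change in C_i garbles P_i and flips the same bit in P_{i+1}. Decrypting the received ciphertext:
P1: D(K, 14) = 2; 2 ⊕ 9 = 11.
P2: D(K, 1) = 5; 5 ⊕ 14 = 11.
P3: D(K, 5) = 9; 9 ⊕ 1 = 8.
P4: D(K, 8) = 12; 12 ⊕ 5 = 9.
P5: D(K, 5) = 9; 9 ⊕ 8 = 1.
Blocks that differ from the original plaintext: P1, P2.

P1 = 11, P2 = 11, P3 = 8, P4 = 9, P5 = 1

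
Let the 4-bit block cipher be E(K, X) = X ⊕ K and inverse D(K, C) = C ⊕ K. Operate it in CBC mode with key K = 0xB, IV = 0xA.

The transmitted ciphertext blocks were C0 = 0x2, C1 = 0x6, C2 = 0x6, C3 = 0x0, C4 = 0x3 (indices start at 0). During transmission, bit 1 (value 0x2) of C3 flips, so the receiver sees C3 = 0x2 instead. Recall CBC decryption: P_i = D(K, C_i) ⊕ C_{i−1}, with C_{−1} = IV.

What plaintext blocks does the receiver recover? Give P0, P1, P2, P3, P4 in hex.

P0 = 0x3, P1 = 0xF, P2 = 0xB, P3 = 0xF, P4 = 0xA

Only C3 changed, to 0x2. In CBC, a change in C_i garbles P_i and flips the same bit in P_{i+1}. Decrypting the received ciphertext:
P0: D(K, 0x2) = 0x9; 0x9 ⊕ 0xA = 0x3.
P1: D(K, 0x6) = 0xD; 0xD ⊕ 0x2 = 0xF.
P2: D(K, 0x6) = 0xD; 0xD ⊕ 0x6 = 0xB.
P3: D(K, 0x2) = 0x9; 0x9 ⊕ 0x6 = 0xF.
P4: D(K, 0x3) = 0x8; 0x8 ⊕ 0x2 = 0xA.
Blocks that differ from the original plaintext: P3, P4.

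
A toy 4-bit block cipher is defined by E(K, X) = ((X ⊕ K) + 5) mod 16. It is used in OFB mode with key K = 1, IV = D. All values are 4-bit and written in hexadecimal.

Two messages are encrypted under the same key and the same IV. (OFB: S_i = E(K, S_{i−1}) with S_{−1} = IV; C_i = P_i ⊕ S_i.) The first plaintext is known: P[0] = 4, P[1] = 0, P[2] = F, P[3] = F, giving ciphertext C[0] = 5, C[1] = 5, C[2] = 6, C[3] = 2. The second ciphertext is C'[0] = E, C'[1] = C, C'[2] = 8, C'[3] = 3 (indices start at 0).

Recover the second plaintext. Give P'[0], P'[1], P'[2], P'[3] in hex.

In OFB with a reused IV, both messages share the same keystream S_i, so C_i ⊕ C'_i = P_i ⊕ P'_i and thus P'_i = P_i ⊕ C_i ⊕ C'_i.
P'[0]: 4 ⊕ 5 ⊕ E = F.
P'[1]: 0 ⊕ 5 ⊕ C = 9.
P'[2]: F ⊕ 6 ⊕ 8 = 1.
P'[3]: F ⊕ 2 ⊕ 3 = E.

P'[0] = F, P'[1] = 9, P'[2] = 1, P'[3] = E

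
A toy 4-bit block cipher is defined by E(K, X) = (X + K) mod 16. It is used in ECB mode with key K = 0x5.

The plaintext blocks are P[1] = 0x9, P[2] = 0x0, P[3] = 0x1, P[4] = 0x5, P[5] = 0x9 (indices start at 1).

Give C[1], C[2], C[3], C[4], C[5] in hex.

ECB encryption: C_i = E(K, P_i).
C[1]: E(K, 0x9) = 0xE.
C[2]: E(K, 0x0) = 0x5.
C[3]: E(K, 0x1) = 0x6.
C[4]: E(K, 0x5) = 0xA.
C[5]: E(K, 0x9) = 0xE.

C[1] = 0xE, C[2] = 0x5, C[3] = 0x6, C[4] = 0xA, C[5] = 0xE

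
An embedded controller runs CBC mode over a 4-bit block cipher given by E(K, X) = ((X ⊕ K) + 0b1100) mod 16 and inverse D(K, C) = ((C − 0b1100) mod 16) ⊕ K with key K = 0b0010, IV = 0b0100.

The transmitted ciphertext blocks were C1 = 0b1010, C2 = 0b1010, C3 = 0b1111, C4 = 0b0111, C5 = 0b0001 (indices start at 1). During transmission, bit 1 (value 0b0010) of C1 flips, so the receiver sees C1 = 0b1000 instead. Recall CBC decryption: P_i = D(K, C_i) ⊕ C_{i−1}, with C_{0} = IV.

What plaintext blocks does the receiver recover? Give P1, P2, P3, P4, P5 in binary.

P1 = 0b1010, P2 = 0b0100, P3 = 0b1011, P4 = 0b0110, P5 = 0b0000

Only C1 changed, to 0b1000. In CBC, a change in C_i garbles P_i and flips the same bit in P_{i+1}. Decrypting the received ciphertext:
P1: D(K, 0b1000) = 0b1110; 0b1110 ⊕ 0b0100 = 0b1010.
P2: D(K, 0b1010) = 0b1100; 0b1100 ⊕ 0b1000 = 0b0100.
P3: D(K, 0b1111) = 0b0001; 0b0001 ⊕ 0b1010 = 0b1011.
P4: D(K, 0b0111) = 0b1001; 0b1001 ⊕ 0b1111 = 0b0110.
P5: D(K, 0b0001) = 0b0111; 0b0111 ⊕ 0b0111 = 0b0000.
Blocks that differ from the original plaintext: P1, P2.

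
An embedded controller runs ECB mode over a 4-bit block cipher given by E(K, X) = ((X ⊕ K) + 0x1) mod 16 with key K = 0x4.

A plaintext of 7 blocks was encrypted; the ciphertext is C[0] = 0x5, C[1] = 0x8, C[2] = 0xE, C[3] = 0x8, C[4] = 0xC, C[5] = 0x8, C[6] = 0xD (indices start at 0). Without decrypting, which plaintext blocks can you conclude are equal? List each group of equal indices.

P[1] = P[3] = P[5]

ECB encrypts each block independently with the same key, so equal ciphertext blocks imply equal plaintext blocks.
C[1] = C[3] = C[5] = 0x8, so P[1] = P[3] = P[5].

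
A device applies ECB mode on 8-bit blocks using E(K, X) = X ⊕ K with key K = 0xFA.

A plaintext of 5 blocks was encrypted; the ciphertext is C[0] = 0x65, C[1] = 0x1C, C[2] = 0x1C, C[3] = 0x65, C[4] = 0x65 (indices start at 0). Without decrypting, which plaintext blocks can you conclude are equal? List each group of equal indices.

ECB encrypts each block independently with the same key, so equal ciphertext blocks imply equal plaintext blocks.
C[0] = C[3] = C[4] = 0x65, so P[0] = P[3] = P[4].
C[1] = C[2] = 0x1C, so P[1] = P[2].

P[0] = P[3] = P[4]; P[1] = P[2]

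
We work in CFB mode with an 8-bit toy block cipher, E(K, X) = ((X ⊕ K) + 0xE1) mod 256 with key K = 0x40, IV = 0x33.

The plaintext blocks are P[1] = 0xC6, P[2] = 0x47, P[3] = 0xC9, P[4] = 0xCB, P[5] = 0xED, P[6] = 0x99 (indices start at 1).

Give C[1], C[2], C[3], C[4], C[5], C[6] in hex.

C[1] = 0x92, C[2] = 0xF4, C[3] = 0x5C, C[4] = 0x36, C[5] = 0xBA, C[6] = 0x42

CFB encryption: C_i = P_i ⊕ E(K, C_{i−1}), with C_{0} = IV.
C[1]: E(K, 0x33) = 0x54; 0xC6 ⊕ 0x54 = 0x92.
C[2]: E(K, 0x92) = 0xB3; 0x47 ⊕ 0xB3 = 0xF4.
C[3]: E(K, 0xF4) = 0x95; 0xC9 ⊕ 0x95 = 0x5C.
C[4]: E(K, 0x5C) = 0xFD; 0xCB ⊕ 0xFD = 0x36.
C[5]: E(K, 0x36) = 0x57; 0xED ⊕ 0x57 = 0xBA.
C[6]: E(K, 0xBA) = 0xDB; 0x99 ⊕ 0xDB = 0x42.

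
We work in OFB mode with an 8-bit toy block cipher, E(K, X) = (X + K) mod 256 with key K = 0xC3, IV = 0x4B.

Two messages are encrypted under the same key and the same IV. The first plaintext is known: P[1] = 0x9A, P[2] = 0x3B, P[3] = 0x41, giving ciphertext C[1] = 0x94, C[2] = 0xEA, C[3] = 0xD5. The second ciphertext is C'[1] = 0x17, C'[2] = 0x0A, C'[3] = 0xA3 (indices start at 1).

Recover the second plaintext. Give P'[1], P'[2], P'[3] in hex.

In OFB with a reused IV, both messages share the same keystream S_i, so C_i ⊕ C'_i = P_i ⊕ P'_i and thus P'_i = P_i ⊕ C_i ⊕ C'_i.
P'[1]: 0x9A ⊕ 0x94 ⊕ 0x17 = 0x19.
P'[2]: 0x3B ⊕ 0xEA ⊕ 0x0A = 0xDB.
P'[3]: 0x41 ⊕ 0xD5 ⊕ 0xA3 = 0x37.

P'[1] = 0x19, P'[2] = 0xDB, P'[3] = 0x37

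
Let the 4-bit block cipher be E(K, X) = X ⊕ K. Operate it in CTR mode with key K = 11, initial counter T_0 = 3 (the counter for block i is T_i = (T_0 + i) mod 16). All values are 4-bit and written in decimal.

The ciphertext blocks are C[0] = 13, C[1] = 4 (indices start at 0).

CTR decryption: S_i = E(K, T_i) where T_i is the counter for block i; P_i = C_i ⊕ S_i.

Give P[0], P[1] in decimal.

P[0] = 5, P[1] = 11

P[0]: T = 3, S = E(K, T) = 8; 13 ⊕ 8 = 5.
P[1]: T = 4, S = E(K, T) = 15; 4 ⊕ 15 = 11.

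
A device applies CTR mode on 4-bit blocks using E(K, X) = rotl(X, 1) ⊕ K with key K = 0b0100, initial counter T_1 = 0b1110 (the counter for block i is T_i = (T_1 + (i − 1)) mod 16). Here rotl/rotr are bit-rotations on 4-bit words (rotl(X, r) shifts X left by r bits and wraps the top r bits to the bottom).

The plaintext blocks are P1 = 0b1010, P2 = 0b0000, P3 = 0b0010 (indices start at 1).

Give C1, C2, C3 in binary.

C1 = 0b0011, C2 = 0b1011, C3 = 0b0110

CTR encryption: S_i = E(K, T_i) where T_i is the counter for block i; C_i = P_i ⊕ S_i.
C1: T = 0b1110, S = E(K, T) = 0b1001; 0b1010 ⊕ 0b1001 = 0b0011.
C2: T = 0b1111, S = E(K, T) = 0b1011; 0b0000 ⊕ 0b1011 = 0b1011.
C3: T = 0b0000, S = E(K, T) = 0b0100; 0b0010 ⊕ 0b0100 = 0b0110.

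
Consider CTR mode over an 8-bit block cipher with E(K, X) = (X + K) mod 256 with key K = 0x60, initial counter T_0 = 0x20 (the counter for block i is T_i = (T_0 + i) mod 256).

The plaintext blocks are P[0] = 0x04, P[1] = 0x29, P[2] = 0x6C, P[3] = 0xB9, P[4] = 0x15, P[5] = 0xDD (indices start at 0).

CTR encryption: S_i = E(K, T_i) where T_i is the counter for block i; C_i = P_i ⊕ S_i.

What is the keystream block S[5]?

0x85

C[0]: T = 0x20, S = E(K, T) = 0x80; 0x04 ⊕ 0x80 = 0x84.
C[1]: T = 0x21, S = E(K, T) = 0x81; 0x29 ⊕ 0x81 = 0xA8.
C[2]: T = 0x22, S = E(K, T) = 0x82; 0x6C ⊕ 0x82 = 0xEE.
C[3]: T = 0x23, S = E(K, T) = 0x83; 0xB9 ⊕ 0x83 = 0x3A.
C[4]: T = 0x24, S = E(K, T) = 0x84; 0x15 ⊕ 0x84 = 0x91.
C[5]: T = 0x25, S = E(K, T) = 0x85; 0xDD ⊕ 0x85 = 0x58.
So S[5] = 0x85.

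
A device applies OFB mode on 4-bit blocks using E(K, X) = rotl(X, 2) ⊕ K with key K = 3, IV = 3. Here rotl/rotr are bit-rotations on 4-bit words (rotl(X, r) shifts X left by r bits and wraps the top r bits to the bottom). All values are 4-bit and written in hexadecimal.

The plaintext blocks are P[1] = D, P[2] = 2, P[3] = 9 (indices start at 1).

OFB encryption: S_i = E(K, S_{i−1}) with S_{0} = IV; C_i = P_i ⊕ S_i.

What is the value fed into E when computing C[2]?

C[1]: S = E(K, 3) = F; D ⊕ F = 2.
C[2]: S = E(K, F) = C; 2 ⊕ C = E.
So the input to E for block [2] is F.

F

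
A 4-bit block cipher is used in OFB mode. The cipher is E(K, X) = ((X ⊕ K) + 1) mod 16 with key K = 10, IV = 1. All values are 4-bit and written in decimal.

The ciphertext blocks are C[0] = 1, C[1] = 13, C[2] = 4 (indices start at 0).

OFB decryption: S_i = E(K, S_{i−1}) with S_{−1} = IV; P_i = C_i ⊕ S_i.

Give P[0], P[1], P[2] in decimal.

P[0] = 13, P[1] = 10, P[2] = 10

P[0]: S = E(K, 1) = 12; 1 ⊕ 12 = 13.
P[1]: S = E(K, 12) = 7; 13 ⊕ 7 = 10.
P[2]: S = E(K, 7) = 14; 4 ⊕ 14 = 10.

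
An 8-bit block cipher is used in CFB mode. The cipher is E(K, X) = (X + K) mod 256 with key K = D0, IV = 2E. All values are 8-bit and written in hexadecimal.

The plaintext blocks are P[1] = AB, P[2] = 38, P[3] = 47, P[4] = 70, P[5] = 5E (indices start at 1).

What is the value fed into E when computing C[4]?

CFB encryption: C_i = P_i ⊕ E(K, C_{i−1}), with C_{0} = IV.
C[1]: E(K, 2E) = FE; AB ⊕ FE = 55.
C[2]: E(K, 55) = 25; 38 ⊕ 25 = 1D.
C[3]: E(K, 1D) = ED; 47 ⊕ ED = AA.
C[4]: E(K, AA) = 7A; 70 ⊕ 7A = 0A.
So the input to E for block [4] is AA.

AA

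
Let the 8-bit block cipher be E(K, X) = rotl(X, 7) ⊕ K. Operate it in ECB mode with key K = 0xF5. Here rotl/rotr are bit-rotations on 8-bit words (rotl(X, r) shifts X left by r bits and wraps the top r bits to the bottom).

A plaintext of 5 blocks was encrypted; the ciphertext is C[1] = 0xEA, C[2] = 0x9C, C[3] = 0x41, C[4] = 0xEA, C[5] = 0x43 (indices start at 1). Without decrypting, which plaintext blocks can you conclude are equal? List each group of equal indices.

P[1] = P[4]

ECB encrypts each block independently with the same key, so equal ciphertext blocks imply equal plaintext blocks.
C[1] = C[4] = 0xEA, so P[1] = P[4].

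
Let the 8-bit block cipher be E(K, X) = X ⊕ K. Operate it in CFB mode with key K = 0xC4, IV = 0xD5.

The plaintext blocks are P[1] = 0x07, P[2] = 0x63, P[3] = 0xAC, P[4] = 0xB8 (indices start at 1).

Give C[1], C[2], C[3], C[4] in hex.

CFB encryption: C_i = P_i ⊕ E(K, C_{i−1}), with C_{0} = IV.
C[1]: E(K, 0xD5) = 0x11; 0x07 ⊕ 0x11 = 0x16.
C[2]: E(K, 0x16) = 0xD2; 0x63 ⊕ 0xD2 = 0xB1.
C[3]: E(K, 0xB1) = 0x75; 0xAC ⊕ 0x75 = 0xD9.
C[4]: E(K, 0xD9) = 0x1D; 0xB8 ⊕ 0x1D = 0xA5.

C[1] = 0x16, C[2] = 0xB1, C[3] = 0xD9, C[4] = 0xA5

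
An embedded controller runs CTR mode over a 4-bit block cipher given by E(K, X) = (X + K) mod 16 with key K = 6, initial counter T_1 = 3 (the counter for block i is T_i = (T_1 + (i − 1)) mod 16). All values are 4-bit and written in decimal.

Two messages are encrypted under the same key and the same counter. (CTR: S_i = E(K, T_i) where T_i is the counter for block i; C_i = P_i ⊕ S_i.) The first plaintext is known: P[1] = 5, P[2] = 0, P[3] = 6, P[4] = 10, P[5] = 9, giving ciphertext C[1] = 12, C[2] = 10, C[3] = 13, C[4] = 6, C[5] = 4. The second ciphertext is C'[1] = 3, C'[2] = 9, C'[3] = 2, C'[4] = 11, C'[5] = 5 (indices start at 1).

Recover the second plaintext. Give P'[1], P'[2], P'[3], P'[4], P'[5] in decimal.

P'[1] = 10, P'[2] = 3, P'[3] = 9, P'[4] = 7, P'[5] = 8

In CTR with a reused counter, both messages share the same keystream S_i, so C_i ⊕ C'_i = P_i ⊕ P'_i and thus P'_i = P_i ⊕ C_i ⊕ C'_i.
P'[1]: 5 ⊕ 12 ⊕ 3 = 10.
P'[2]: 0 ⊕ 10 ⊕ 9 = 3.
P'[3]: 6 ⊕ 13 ⊕ 2 = 9.
P'[4]: 10 ⊕ 6 ⊕ 11 = 7.
P'[5]: 9 ⊕ 4 ⊕ 5 = 8.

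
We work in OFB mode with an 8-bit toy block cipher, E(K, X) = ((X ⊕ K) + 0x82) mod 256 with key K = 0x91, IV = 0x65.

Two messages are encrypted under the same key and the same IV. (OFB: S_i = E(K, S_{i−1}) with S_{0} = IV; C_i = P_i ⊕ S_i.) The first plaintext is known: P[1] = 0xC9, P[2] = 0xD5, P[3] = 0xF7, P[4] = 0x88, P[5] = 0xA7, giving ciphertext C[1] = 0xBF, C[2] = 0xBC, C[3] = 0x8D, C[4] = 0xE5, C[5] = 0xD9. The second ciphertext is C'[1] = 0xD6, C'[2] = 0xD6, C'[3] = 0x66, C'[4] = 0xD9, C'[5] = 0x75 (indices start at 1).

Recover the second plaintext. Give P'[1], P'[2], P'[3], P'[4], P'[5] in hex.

In OFB with a reused IV, both messages share the same keystream S_i, so C_i ⊕ C'_i = P_i ⊕ P'_i and thus P'_i = P_i ⊕ C_i ⊕ C'_i.
P'[1]: 0xC9 ⊕ 0xBF ⊕ 0xD6 = 0xA0.
P'[2]: 0xD5 ⊕ 0xBC ⊕ 0xD6 = 0xBF.
P'[3]: 0xF7 ⊕ 0x8D ⊕ 0x66 = 0x1C.
P'[4]: 0x88 ⊕ 0xE5 ⊕ 0xD9 = 0xB4.
P'[5]: 0xA7 ⊕ 0xD9 ⊕ 0x75 = 0x0B.

P'[1] = 0xA0, P'[2] = 0xBF, P'[3] = 0x1C, P'[4] = 0xB4, P'[5] = 0x0B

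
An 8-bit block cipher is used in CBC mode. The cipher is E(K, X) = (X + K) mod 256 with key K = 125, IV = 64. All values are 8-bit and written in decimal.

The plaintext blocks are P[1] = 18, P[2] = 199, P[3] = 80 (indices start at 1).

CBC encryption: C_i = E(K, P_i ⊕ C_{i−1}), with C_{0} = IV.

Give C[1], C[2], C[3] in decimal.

C[1] = 207, C[2] = 133, C[3] = 82

C[1]: P[1] ⊕ 64 = 82; E(K, 82) = 207.
C[2]: P[2] ⊕ 207 = 8; E(K, 8) = 133.
C[3]: P[3] ⊕ 133 = 213; E(K, 213) = 82.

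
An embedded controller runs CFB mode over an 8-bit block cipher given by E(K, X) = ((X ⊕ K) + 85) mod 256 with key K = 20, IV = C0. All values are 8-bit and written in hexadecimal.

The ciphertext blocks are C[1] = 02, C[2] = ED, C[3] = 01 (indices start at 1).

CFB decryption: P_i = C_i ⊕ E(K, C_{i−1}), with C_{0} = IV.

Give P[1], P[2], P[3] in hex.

P[1]: E(K, C0) = 65; 02 ⊕ 65 = 67.
P[2]: E(K, 02) = A7; ED ⊕ A7 = 4A.
P[3]: E(K, ED) = 52; 01 ⊕ 52 = 53.

P[1] = 67, P[2] = 4A, P[3] = 53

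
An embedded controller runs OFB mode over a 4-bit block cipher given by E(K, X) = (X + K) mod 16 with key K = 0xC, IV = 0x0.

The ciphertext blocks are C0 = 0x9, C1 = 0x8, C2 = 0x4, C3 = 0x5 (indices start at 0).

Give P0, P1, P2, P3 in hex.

P0 = 0x5, P1 = 0x0, P2 = 0x0, P3 = 0x5

OFB decryption: S_i = E(K, S_{i−1}) with S_{−1} = IV; P_i = C_i ⊕ S_i.
P0: S = E(K, 0x0) = 0xC; 0x9 ⊕ 0xC = 0x5.
P1: S = E(K, 0xC) = 0x8; 0x8 ⊕ 0x8 = 0x0.
P2: S = E(K, 0x8) = 0x4; 0x4 ⊕ 0x4 = 0x0.
P3: S = E(K, 0x4) = 0x0; 0x5 ⊕ 0x0 = 0x5.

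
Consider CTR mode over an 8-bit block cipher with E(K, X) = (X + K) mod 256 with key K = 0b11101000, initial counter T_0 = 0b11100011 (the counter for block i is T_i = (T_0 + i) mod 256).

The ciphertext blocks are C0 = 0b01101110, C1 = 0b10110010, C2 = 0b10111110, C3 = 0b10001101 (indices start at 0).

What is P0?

P0 = 0b10100101

CTR decryption: S_i = E(K, T_i) where T_i is the counter for block i; P_i = C_i ⊕ S_i.
P0: T = 0b11100011, S = E(K, T) = 0b11001011; 0b01101110 ⊕ 0b11001011 = 0b10100101.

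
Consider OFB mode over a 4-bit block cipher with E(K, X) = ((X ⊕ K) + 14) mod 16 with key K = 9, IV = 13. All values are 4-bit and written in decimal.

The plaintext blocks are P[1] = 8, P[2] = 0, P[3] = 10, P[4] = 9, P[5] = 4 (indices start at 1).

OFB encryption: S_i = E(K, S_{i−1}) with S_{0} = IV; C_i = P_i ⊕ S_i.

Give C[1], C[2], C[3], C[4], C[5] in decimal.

C[1] = 10, C[2] = 9, C[3] = 4, C[4] = 12, C[5] = 14

C[1]: S = E(K, 13) = 2; 8 ⊕ 2 = 10.
C[2]: S = E(K, 2) = 9; 0 ⊕ 9 = 9.
C[3]: S = E(K, 9) = 14; 10 ⊕ 14 = 4.
C[4]: S = E(K, 14) = 5; 9 ⊕ 5 = 12.
C[5]: S = E(K, 5) = 10; 4 ⊕ 10 = 14.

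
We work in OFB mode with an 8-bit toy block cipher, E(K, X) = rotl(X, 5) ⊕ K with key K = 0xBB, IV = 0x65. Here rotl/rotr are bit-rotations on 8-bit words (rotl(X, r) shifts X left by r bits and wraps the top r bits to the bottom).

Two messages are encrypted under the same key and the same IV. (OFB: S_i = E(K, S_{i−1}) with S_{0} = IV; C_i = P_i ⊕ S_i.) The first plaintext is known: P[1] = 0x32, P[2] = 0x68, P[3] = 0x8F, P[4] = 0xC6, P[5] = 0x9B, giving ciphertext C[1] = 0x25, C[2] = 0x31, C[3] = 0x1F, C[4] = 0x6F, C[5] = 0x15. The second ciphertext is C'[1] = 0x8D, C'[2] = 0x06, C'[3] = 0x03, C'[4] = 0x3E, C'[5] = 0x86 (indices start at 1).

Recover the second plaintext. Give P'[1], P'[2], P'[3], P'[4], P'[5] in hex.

P'[1] = 0x9A, P'[2] = 0x5F, P'[3] = 0x93, P'[4] = 0x97, P'[5] = 0x08

In OFB with a reused IV, both messages share the same keystream S_i, so C_i ⊕ C'_i = P_i ⊕ P'_i and thus P'_i = P_i ⊕ C_i ⊕ C'_i.
P'[1]: 0x32 ⊕ 0x25 ⊕ 0x8D = 0x9A.
P'[2]: 0x68 ⊕ 0x31 ⊕ 0x06 = 0x5F.
P'[3]: 0x8F ⊕ 0x1F ⊕ 0x03 = 0x93.
P'[4]: 0xC6 ⊕ 0x6F ⊕ 0x3E = 0x97.
P'[5]: 0x9B ⊕ 0x15 ⊕ 0x86 = 0x08.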